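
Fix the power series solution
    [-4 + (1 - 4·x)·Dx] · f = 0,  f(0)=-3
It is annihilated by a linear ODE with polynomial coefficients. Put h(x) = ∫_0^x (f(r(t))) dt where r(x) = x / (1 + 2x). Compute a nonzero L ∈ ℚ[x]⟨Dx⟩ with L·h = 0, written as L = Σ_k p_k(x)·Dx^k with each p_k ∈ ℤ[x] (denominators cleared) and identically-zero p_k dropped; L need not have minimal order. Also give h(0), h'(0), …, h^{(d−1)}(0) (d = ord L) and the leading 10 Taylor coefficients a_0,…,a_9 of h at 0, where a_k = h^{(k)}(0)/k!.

L = 4·Dx + (-1 + 4·x^2)·Dx^2  (order 2).
h: a_k = 0, -3, -6, -8, -12, -96/5, -32, -384/7, -96, -512/3, …
ICs: h(0) = 0, h′(0) = -3.

f: a_k = -3, -12, -48, -192, -768, -3072, -12288, -49152, -196608, -786432, …
Change of var in L_f (x↦r) gives L₀.
h=∫₀ˣh₀: take L = L₀·Dx.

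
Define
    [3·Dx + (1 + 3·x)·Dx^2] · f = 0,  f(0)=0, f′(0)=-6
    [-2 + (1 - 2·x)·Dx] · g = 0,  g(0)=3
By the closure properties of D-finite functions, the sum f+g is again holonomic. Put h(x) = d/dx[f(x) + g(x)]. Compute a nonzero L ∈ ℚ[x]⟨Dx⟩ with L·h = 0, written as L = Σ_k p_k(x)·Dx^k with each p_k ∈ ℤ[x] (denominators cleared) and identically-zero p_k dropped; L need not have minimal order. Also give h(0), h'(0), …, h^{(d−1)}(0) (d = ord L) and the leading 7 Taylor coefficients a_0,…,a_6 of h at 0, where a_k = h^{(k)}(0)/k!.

L = (-144 - 72·x) + (-6 - 216·x - 144·x^2)·Dx + (7 + 13·x - 36·x^2 - 36·x^3)·Dx^2  (order 2).
h: a_k = 0, 42, 18, 354, -6, 2610, -1686, …
ICs: h(0) = 0, h′(0) = 42.

f: a_k = 0, -6, 9, -18, 81/2, -486/5, 243, …
g: a_k = 3, 6, 12, 24, 48, 96, 192, …
h₀=f+g: left-lcm gives L₀, ord ≤ 3.
Differentiate: ansatz ord ≤ ord L₀ ⇒ L.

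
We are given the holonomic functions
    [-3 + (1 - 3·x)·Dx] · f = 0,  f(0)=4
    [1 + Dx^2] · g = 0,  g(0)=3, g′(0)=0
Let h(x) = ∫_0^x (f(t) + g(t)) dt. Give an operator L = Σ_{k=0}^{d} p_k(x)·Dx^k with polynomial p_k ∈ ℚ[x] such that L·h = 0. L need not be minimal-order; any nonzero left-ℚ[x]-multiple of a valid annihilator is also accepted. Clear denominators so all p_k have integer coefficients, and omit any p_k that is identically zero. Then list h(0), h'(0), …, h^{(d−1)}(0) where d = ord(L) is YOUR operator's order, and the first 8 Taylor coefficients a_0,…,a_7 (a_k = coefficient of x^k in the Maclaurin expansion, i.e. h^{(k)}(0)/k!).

f: a_k = 4, 12, 36, 108, 324, 972, 2916, 8748, …
g: a_k = 3, 0, -3/2, 0, 1/8, 0, -1/240, 0, …
Weyl lclm of L_f,L_g ⇒ L₀ (ord ≤ 3).
h=∫₀ˣh₀: take L = L₀·Dx.
L = (165 - 18·x + 27·x^2)·Dx + (-19 + 63·x - 27·x^2 + 27·x^3)·Dx^2 + (165 - 18·x + 27·x^2)·Dx^3 + (-19 + 63·x - 27·x^2 + 27·x^3)·Dx^4  (order 4).
h: a_k = 0, 7, 6, 23/2, 27, 2593/40, 162, 99977/240, …
ICs: h(0) = 0, h′(0) = 7, h′′(0) = 12, h′′′(0) = 69.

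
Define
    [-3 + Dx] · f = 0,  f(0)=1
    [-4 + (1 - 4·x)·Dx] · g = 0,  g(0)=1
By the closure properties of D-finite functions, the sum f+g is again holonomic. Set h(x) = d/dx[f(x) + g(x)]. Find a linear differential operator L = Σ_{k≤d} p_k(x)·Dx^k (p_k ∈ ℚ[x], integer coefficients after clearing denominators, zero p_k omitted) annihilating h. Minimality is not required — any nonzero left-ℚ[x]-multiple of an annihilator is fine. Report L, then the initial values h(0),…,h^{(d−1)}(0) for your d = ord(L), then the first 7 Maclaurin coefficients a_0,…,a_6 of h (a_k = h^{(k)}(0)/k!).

L = (216 + 288·x) + (-87 - 72·x + 144·x^2)·Dx + (5 - 8·x - 48·x^2)·Dx^2  (order 2).
h: a_k = 7, 41, 411/2, 2075/2, 41041/8, 983283/40, 9175283/80, …
ICs: h(0) = 7, h′(0) = 41.

f: a_k = 1, 3, 9/2, 9/2, 27/8, 81/40, 81/80, …
g: a_k = 1, 4, 16, 64, 256, 1024, 4096, …
h₀=f+g: left-lcm gives L₀, ord ≤ 2.
Derive L from L₀ (diff closure).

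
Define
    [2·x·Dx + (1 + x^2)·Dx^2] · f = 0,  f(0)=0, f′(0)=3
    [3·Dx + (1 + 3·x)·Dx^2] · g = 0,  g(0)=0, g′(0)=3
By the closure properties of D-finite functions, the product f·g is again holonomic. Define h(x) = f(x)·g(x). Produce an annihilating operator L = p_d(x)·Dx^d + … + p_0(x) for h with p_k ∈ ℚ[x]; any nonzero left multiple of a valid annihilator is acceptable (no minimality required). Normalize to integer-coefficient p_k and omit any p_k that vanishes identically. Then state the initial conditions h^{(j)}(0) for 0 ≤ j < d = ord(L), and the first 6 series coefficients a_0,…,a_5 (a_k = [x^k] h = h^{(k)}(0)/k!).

f: a_k = 0, 3, 0, -1, 0, 3/5, …
g: a_k = 0, 3, -9/2, 9, -81/4, 243/5, …
h₀=f·g: eliminate ⇒ L₀, order ≤ 2·2.
L = (264 + 1260·x + 1008·x^2 + 3420·x^3 + 3240·x^4 + 4212·x^5 + 324·x^7)·Dx + (178 + 660·x + 3828·x^2 + 7308·x^3 + 12960·x^4 + 10044·x^5 + 11340·x^6 + 324·x^7 + 1134·x^8)·Dx^2 + (132 + 608·x + 1728·x^2 + 4568·x^3 + 6456·x^4 + 8856·x^5 + 5184·x^6 + 5544·x^7 + 324·x^8 + 648·x^9)·Dx^3 + (13 + 102·x + 341·x^2 + 744·x^3 + 1138·x^4 + 1236·x^5 + 1386·x^6 + 648·x^7 + 657·x^8 + 54·x^9 + 81·x^10)·Dx^4  (order 4).
h: a_k = 0, 0, 9, -27/2, 24, -225/4, …
ICs: h(0) = 0, h′(0) = 0, h′′(0) = 18, h′′′(0) = -81.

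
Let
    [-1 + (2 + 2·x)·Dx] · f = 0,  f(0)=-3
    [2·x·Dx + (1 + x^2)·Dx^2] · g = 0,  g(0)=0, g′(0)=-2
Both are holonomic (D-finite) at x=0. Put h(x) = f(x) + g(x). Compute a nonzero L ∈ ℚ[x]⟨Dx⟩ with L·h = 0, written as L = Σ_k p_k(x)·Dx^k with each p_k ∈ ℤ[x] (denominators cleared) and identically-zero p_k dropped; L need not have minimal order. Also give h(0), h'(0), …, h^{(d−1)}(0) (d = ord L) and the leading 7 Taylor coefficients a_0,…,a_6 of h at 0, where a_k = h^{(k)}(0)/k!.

f: a_k = -3, -3/2, 3/8, -3/16, 15/128, -21/256, 63/1024, …
g: a_k = 0, -2, 0, 2/3, 0, -2/5, 0, …
h₀=f+g: left-lcm gives L₀, ord ≤ 3.
L = (-4 - 10·x + 12·x^2 + 6·x^3)·Dx + (-11 - 16·x + 10·x^2 + 48·x^3 + 21·x^4)·Dx^2 + (-2 + 6·x + 12·x^2 + 12·x^3 + 14·x^4 + 6·x^5)·Dx^3  (order 3).
h: a_k = -3, -7/2, 3/8, 23/48, 15/128, -617/1280, 63/1024, …
ICs: h(0) = -3, h′(0) = -7/2, h′′(0) = 3/4.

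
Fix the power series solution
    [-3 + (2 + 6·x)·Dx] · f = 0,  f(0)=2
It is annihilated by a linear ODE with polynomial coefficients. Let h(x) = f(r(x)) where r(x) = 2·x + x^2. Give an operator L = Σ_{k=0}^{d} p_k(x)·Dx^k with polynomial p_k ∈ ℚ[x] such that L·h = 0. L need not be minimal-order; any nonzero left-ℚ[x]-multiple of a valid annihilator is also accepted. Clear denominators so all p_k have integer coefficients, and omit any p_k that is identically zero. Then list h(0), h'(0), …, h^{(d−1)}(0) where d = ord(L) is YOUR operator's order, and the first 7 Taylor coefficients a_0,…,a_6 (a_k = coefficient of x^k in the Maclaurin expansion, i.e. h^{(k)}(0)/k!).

f: a_k = 2, 3, -9/4, 27/8, -405/64, 1701/128, -15309/512, …
h₀=f(r): pull back L_f along r ⇒ L₀.
L = (-3 - 3·x) + (1 + 6·x + 3·x^2)·Dx  (order 1).
h: a_k = 2, 6, -6, 18, -63, 243, -999, …
ICs: h(0) = 2.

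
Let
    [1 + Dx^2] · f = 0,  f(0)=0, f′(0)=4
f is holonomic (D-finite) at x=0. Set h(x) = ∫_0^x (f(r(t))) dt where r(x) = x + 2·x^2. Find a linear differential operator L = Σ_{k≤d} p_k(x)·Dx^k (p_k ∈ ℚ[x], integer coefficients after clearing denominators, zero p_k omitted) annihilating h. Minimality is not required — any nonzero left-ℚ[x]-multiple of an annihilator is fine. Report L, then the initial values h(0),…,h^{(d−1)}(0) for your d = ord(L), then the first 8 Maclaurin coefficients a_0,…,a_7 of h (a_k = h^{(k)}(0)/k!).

f: a_k = 0, 4, 0, -2/3, 0, 1/30, 0, -1/1260, …
Substitute x→r, Dx→(1/r')Dx; clear ⇒ L₀.
∫: right-multiply L₀ by Dx.
L = (1 + 12·x + 48·x^2 + 64·x^3)·Dx - 4·Dx^2 + (1 + 4·x)·Dx^3  (order 3).
h: a_k = 0, 0, 2, 8/3, -1/6, -4/5, -239/180, -5/7, …
ICs: h(0) = 0, h′(0) = 0, h′′(0) = 4.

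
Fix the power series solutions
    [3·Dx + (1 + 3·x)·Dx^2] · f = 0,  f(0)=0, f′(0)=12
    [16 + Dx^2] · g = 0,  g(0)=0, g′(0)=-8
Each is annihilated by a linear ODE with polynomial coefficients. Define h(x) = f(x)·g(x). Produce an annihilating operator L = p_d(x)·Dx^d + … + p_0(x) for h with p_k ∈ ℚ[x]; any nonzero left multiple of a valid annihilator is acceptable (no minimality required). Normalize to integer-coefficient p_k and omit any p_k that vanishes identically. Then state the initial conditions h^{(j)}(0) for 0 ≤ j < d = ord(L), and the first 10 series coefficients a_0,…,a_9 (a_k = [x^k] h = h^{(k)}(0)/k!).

f: a_k = 0, 12, -18, 36, -81, 972/5, -486, 8748/7, -6561/2, 8748, …
g: a_k = 0, -8, 0, 64/3, 0, -256/15, 0, 2048/315, 0, -4096/2835, …
h₀=f·g: eliminate ⇒ L₀, order ≤ 2·2.
L = (2272 + 127488·x + 781056·x^2 + 1769472·x^3 + 1327104·x^4) + (4416 + 50112·x + 165888·x^2 + 165888·x^3)·Dx + (1022 + 19392·x + 102816·x^2 + 221184·x^3 + 165888·x^4)·Dx^2 + (276 + 3132·x + 10368·x^2 + 10368·x^3)·Dx^3 + (55 + 714·x + 3375·x^2 + 6912·x^3 + 5184·x^4)·Dx^4  (order 4).
h: a_k = 0, 0, -96, 144, -32, 264, -992, 12336/5, -670624/105, 599948/35, …
ICs: h(0) = 0, h′(0) = 0, h′′(0) = -192, h′′′(0) = 864.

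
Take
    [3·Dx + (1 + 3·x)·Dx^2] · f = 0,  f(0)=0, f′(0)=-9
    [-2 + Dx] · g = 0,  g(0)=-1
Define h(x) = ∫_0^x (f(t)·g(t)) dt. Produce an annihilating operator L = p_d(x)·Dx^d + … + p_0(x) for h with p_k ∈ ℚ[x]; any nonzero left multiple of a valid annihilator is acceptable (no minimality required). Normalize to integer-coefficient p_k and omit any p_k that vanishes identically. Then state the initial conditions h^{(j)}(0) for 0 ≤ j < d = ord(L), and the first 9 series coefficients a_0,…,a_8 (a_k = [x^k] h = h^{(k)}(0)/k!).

f: a_k = 0, -9, 27/2, -27, 243/4, -729/5, 729/2, -6561/7, 19683/8, …
g: a_k = -1, -2, -2, -4/3, -2/3, -4/15, -4/45, -8/315, -2/315, …
Product ⇒ symmetric product L₀, ord ≤ 2.
h=∫₀ˣh₀: take L = L₀·Dx.
L = (-2 + 12·x)·Dx + (-1 - 12·x)·Dx^2 + (1 + 3·x)·Dx^3  (order 3).
h: a_k = 0, 0, 9/2, 3/2, 9/2, -87/20, 221/20, -165/7, 15193/280, …
ICs: h(0) = 0, h′(0) = 0, h′′(0) = 9.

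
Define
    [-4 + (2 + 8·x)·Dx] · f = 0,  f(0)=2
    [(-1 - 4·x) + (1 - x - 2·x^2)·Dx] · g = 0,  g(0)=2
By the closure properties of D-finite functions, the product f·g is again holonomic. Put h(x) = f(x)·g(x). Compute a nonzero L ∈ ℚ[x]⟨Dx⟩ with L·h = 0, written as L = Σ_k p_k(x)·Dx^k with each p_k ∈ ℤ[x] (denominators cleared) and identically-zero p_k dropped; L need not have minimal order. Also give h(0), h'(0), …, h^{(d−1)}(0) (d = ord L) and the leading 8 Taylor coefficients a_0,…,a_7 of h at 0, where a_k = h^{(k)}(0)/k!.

L = (3 + 6·x + 12·x^2) + (-1 - 3·x + 6·x^2 + 8·x^3)·Dx  (order 1).
h: a_k = 4, 12, 12, 52, 36, 252, -12, 1548, …
ICs: h(0) = 4.

f: a_k = 2, 4, -4, 8, -20, 56, -168, 528, …
g: a_k = 2, 2, 6, 10, 22, 42, 86, 170, …
Sym-product of L_f,L_g gives L₀ (≤ ord 1).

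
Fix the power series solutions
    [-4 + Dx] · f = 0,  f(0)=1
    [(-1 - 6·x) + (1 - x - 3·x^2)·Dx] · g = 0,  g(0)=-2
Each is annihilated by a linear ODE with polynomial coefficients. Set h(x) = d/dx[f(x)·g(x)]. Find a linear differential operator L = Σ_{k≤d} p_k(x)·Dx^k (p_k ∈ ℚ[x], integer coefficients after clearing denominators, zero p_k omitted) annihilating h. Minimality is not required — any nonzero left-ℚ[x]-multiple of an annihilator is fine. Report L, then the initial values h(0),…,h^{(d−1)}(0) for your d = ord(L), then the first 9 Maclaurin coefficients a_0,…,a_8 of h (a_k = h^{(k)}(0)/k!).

f: a_k = 1, 4, 8, 32/3, 32/3, 128/15, 256/45, 1024/315, 512/315, …
g: a_k = -2, -2, -8, -14, -38, -80, -194, -434, -1016, …
f·g: L₀ = L_f ⊗_s L_g, ord ≤ 1·1.
h₀' ⇒ L via d/dx closure of L₀.
L = (32 + 26·x - 98·x^2 - 48·x^3 + 144·x^4) + (-5 + 3·x + 29·x^2 - 6·x^3 - 36·x^4)·Dx  (order 1).
h: a_k = -10, -64, -250, -2408/3, -7016/3, -19460/3, -784606/45, -2891648/63, -37453978/315, …
ICs: h(0) = -10.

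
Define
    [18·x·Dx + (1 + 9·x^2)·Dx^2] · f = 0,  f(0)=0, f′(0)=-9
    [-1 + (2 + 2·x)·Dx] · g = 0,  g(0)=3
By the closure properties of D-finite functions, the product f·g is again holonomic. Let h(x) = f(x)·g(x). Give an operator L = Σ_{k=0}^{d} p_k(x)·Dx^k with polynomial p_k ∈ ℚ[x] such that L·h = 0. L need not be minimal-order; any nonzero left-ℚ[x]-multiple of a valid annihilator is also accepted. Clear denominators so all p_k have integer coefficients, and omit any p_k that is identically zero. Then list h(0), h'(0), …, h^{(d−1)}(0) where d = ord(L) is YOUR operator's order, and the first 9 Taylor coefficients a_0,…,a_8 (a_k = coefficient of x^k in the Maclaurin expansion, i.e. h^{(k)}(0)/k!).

L = (3 - 36·x - 9·x^2) + (-4 + 68·x + 108·x^2 + 36·x^3)·Dx + (4 + 8·x + 40·x^2 + 72·x^3 + 36·x^4)·Dx^2  (order 2).
h: a_k = 0, -27, -27/2, 675/8, 621/16, -285741/640, -274401/1280, 102642957/35840, 98944983/71680, …
ICs: h(0) = 0, h′(0) = -27.

f: a_k = 0, -9, 0, 27, 0, -729/5, 0, 6561/7, 0, …
g: a_k = 3, 3/2, -3/8, 3/16, -15/128, 21/256, -63/1024, 99/2048, -1287/32768, …
f·g: L₀ = L_f ⊗_s L_g, ord ≤ 2·1.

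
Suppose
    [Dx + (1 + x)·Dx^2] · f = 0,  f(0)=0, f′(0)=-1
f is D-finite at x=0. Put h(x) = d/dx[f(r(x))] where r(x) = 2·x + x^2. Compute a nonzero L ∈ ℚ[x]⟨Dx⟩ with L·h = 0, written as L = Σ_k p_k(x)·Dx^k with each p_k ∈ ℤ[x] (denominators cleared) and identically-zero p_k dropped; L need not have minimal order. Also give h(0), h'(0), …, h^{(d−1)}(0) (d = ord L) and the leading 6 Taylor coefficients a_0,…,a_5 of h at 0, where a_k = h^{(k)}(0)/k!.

f: a_k = 0, -1, 1/2, -1/3, 1/4, -1/5, …
Change of var in L_f (x↦r) gives L₀.
Differentiate: ansatz ord ≤ ord L₀ ⇒ L.
L = 1 + (1 + x)·Dx  (order 1).
h: a_k = -2, 2, -2, 2, -2, 2, …
ICs: h(0) = -2.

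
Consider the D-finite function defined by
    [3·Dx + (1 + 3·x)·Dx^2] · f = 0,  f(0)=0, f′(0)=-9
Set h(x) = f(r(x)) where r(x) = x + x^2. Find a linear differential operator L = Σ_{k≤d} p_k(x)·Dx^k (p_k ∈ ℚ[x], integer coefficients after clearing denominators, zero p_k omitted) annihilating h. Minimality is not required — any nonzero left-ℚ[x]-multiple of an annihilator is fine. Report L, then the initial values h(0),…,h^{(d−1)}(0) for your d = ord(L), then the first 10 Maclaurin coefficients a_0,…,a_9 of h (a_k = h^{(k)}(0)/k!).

f: a_k = 0, -9, 27/2, -27, 243/4, -729/5, 729/2, -6561/7, 19683/8, -6561, …
f∘r: x↦r, Dx↦Dx/r' in L_f ⇒ L₀.
L = (1 + 6·x + 6·x^2)·Dx + (1 + 5·x + 9·x^2 + 6·x^3)·Dx^2  (order 2).
h: a_k = 0, -9, 9/2, 0, -27/4, 81/5, -27, 243/7, -243/8, 0, …
ICs: h(0) = 0, h′(0) = -9.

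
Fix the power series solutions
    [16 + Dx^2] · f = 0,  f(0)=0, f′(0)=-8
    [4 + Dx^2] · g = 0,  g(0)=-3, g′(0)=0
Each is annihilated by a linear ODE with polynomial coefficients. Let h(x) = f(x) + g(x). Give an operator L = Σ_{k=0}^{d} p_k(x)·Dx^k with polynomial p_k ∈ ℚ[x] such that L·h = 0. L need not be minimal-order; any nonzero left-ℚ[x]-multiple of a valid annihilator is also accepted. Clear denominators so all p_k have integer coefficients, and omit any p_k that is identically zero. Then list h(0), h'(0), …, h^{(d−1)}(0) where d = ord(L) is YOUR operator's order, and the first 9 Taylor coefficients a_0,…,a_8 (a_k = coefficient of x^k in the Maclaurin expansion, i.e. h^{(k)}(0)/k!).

L = 64 + 20·Dx^2 + Dx^4  (order 4).
h: a_k = -3, -8, 6, 64/3, -2, -256/15, 4/15, 2048/315, -2/105, …
ICs: h(0) = -3, h′(0) = -8, h′′(0) = 12, h′′′(0) = 128.

f: a_k = 0, -8, 0, 64/3, 0, -256/15, 0, 2048/315, 0, …
g: a_k = -3, 0, 6, 0, -2, 0, 4/15, 0, -2/105, …
Sum ⇒ L₀ = lclm(L_f,L_g) in ℚ(x)⟨Dx⟩.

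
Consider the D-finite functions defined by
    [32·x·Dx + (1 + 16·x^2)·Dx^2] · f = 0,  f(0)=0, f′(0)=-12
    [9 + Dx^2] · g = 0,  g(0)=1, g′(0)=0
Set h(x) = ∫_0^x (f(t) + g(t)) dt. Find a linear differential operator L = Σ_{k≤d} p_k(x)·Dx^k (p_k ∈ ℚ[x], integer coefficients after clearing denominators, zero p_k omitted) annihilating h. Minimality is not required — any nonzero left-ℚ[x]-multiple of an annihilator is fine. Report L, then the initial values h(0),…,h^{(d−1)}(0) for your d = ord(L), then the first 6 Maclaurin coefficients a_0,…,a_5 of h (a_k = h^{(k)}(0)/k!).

L = (-52704·x + 967680·x^3 + 663552·x^5)·Dx^2 + (-207 + 13104·x^2 + 283392·x^4 + 331776·x^6)·Dx^3 + (-5856·x + 107520·x^3 + 73728·x^5)·Dx^4 + (-23 + 1456·x^2 + 31488·x^4 + 36864·x^6)·Dx^5  (order 5).
h: a_k = 0, 1, -6, -3/2, 16, 27/40, …
ICs: h(0) = 0, h′(0) = 1, h′′(0) = -12, h′′′(0) = -9, h′′′′(0) = 384.

f: a_k = 0, -12, 0, 64, 0, -3072/5, …
g: a_k = 1, 0, -9/2, 0, 27/8, 0, …
Weyl lclm of L_f,L_g ⇒ L₀ (ord ≤ 4).
h=∫h₀ ⇒ L = L₀·Dx.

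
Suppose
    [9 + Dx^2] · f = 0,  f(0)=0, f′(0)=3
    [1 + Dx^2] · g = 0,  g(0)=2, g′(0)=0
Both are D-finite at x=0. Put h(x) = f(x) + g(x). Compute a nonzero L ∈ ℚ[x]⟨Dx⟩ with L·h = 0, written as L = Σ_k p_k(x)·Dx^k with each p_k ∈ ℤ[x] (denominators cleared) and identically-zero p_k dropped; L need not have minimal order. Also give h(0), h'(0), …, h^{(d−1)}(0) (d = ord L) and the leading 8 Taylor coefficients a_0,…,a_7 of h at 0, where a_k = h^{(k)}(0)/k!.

f: a_k = 0, 3, 0, -9/2, 0, 81/40, 0, -243/560, …
g: a_k = 2, 0, -1, 0, 1/12, 0, -1/360, 0, …
L₀ := lclm(L_f,L_g); ord L₀ ≤ 2+2.
L = 9 + 10·Dx^2 + Dx^4  (order 4).
h: a_k = 2, 3, -1, -9/2, 1/12, 81/40, -1/360, -243/560, …
ICs: h(0) = 2, h′(0) = 3, h′′(0) = -2, h′′′(0) = -27.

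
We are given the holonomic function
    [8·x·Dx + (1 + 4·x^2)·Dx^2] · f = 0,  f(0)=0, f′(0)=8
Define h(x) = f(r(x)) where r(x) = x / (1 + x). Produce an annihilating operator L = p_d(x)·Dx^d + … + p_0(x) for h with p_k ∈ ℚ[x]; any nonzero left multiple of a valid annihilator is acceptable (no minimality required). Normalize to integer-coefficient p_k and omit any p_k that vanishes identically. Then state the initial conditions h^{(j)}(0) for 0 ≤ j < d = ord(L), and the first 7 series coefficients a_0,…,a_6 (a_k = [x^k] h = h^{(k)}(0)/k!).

L = (2 + 10·x)·Dx + (1 + 2·x + 5·x^2)·Dx^2  (order 2).
h: a_k = 0, 8, -8, -8/3, 24, -152/5, -88/3, …
ICs: h(0) = 0, h′(0) = 8.

f: a_k = 0, 8, 0, -32/3, 0, 128/5, 0, …
L₀ from L_f via x↦r, Dx↦r'^{-1}Dx.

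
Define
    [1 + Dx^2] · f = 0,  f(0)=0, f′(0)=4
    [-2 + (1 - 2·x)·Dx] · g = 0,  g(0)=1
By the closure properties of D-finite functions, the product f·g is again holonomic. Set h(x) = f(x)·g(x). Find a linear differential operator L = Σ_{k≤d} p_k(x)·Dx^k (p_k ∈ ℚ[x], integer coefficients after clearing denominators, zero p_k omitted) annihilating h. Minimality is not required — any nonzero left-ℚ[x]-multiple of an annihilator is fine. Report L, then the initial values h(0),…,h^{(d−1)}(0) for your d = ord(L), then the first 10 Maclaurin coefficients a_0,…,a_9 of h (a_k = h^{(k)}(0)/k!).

L = (-1 + 2·x) + 4·Dx + (-1 + 2·x)·Dx^2  (order 2).
h: a_k = 0, 4, 8, 46/3, 92/3, 1841/30, 1841/15, 309287/1260, 309287/630, 12724951/12960, …
ICs: h(0) = 0, h′(0) = 4.

f: a_k = 0, 4, 0, -2/3, 0, 1/30, 0, -1/1260, 0, 1/90720, …
g: a_k = 1, 2, 4, 8, 16, 32, 64, 128, 256, 512, …
L₀ := L_f ⊗_s L_g (sym. prod.), ord ≤ 2.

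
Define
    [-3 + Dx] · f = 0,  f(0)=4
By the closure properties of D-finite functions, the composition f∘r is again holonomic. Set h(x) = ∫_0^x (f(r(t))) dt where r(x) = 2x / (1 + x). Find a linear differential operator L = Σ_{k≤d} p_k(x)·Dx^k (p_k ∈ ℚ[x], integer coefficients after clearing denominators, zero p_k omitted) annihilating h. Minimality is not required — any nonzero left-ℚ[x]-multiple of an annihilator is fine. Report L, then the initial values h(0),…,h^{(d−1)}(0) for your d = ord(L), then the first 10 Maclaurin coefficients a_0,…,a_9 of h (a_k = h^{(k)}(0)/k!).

f: a_k = 4, 12, 18, 18, 27/2, 81/10, 81/20, 243/140, 729/1120, 243/1120, …
Change of var in L_f (x↦r) gives L₀.
Integrate: L := L₀·Dx.
L = -6·Dx + (1 + 2·x + x^2)·Dx^2  (order 2).
h: a_k = 0, 4, 12, 16, 6, -24/5, -4/5, 96/35, -57/35, -16/105, …
ICs: h(0) = 0, h′(0) = 4.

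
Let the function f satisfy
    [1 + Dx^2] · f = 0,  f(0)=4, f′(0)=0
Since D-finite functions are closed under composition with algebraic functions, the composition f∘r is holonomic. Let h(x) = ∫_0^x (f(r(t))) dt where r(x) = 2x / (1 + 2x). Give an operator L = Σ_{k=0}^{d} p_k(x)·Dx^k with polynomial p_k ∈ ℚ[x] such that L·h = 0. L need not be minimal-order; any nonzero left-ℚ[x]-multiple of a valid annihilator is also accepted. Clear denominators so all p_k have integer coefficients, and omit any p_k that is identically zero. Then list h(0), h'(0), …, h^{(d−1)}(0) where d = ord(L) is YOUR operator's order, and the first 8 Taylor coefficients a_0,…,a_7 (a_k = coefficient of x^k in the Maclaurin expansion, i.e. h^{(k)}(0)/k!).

f: a_k = 4, 0, -2, 0, 1/6, 0, -1/180, 0, …
Substitute x→r, Dx→(1/r')Dx; clear ⇒ L₀.
h=∫₀ˣh₀: take L = L₀·Dx.
L = 4·Dx + (4 + 24·x + 48·x^2 + 32·x^3)·Dx^2 + (1 + 8·x + 24·x^2 + 32·x^3 + 16·x^4)·Dx^3  (order 3).
h: a_k = 0, 4, 0, -8/3, 8, -56/3, 352/9, -24016/315, …
ICs: h(0) = 0, h′(0) = 4, h′′(0) = 0.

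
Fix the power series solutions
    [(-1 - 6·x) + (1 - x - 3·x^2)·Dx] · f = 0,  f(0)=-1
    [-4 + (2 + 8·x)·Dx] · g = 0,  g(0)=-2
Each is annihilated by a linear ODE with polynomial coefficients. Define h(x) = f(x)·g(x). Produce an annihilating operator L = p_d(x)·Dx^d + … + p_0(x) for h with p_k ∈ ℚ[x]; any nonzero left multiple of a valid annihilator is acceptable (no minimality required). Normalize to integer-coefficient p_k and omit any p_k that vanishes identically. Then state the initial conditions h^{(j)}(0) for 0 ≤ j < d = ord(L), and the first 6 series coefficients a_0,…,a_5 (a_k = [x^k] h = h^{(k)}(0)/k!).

L = (3 + 8·x + 18·x^2) + (-1 - 3·x + 7·x^2 + 12·x^3)·Dx  (order 1).
h: a_k = 2, 6, 8, 34, 38, 196, …
ICs: h(0) = 2.

f: a_k = -1, -1, -4, -7, -19, -40, …
g: a_k = -2, -4, 4, -8, 20, -56, …
f·g: L₀ = L_f ⊗_s L_g, ord ≤ 1·1.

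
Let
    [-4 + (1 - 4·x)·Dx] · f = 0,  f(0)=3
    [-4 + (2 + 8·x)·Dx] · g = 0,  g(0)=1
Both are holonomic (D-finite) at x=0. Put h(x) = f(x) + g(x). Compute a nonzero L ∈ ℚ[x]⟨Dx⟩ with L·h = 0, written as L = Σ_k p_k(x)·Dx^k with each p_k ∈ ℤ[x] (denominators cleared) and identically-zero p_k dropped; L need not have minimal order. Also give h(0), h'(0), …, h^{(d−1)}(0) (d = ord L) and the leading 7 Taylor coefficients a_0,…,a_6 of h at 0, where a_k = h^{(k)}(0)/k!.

L = (-40 - 96·x) + (18 + 112·x + 288·x^2)·Dx + (-1 - 12·x + 16·x^2 + 192·x^3)·Dx^2  (order 2).
h: a_k = 4, 14, 46, 196, 758, 3100, 12204, …
ICs: h(0) = 4, h′(0) = 14.

f: a_k = 3, 12, 48, 192, 768, 3072, 12288, …
g: a_k = 1, 2, -2, 4, -10, 28, -84, …
f+g: L₀ = lclm(L_f,L_g), ord ≤ 1+1.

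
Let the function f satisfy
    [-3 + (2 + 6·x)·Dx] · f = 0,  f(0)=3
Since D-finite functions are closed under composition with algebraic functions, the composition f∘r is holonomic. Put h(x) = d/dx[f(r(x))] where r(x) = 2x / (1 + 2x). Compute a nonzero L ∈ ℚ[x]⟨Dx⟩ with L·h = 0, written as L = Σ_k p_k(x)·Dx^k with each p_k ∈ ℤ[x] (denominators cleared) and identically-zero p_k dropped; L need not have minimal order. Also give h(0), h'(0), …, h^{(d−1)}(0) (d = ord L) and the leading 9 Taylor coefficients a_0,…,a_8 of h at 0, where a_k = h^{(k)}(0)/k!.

L = (-7 - 32·x) + (-1 - 10·x - 16·x^2)·Dx  (order 1).
h: a_k = 9, -63, 783/2, -5031/2, 136035/8, -956745/8, 13825035/16, -101709495/16, 6062026635/128, …
ICs: h(0) = 9.

f: a_k = 3, 9/2, -27/8, 81/16, -1215/128, 5103/256, -45927/1024, 216513/2048, -8444007/32768, …
f∘r: x↦r, Dx↦Dx/r' in L_f ⇒ L₀.
h=h₀': d/dx-closure on L₀ ⇒ L.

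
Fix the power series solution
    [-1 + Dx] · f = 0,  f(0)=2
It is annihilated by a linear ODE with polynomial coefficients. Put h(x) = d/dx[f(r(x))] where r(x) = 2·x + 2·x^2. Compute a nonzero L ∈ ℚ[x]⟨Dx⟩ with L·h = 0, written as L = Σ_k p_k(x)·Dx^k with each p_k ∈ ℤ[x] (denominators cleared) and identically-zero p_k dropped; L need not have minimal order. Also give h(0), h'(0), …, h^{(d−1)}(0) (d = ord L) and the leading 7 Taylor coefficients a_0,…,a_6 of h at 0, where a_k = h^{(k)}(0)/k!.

L = (4 + 8·x + 8·x^2) + (-1 - 2·x)·Dx  (order 1).
h: a_k = 4, 16, 32, 160/3, 208/3, 1216/15, 3712/45, …
ICs: h(0) = 4.

f: a_k = 2, 2, 1, 1/3, 1/12, 1/60, 1/360, …
f∘r: x↦r, Dx↦Dx/r' in L_f ⇒ L₀.
h₀' ⇒ L via d/dx closure of L₀.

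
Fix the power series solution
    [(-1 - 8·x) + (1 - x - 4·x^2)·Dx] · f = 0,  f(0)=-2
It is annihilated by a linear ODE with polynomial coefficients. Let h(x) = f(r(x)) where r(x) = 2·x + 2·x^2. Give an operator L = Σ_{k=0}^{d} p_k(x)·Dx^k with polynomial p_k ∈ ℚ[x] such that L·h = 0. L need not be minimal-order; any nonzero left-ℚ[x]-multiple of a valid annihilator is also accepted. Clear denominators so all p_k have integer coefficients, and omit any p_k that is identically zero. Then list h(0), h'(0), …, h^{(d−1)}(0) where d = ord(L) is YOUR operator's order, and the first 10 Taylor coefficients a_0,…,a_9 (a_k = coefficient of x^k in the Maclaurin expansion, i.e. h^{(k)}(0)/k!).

f: a_k = -2, -2, -10, -18, -58, -130, -362, -882, -2330, -5858, …
Substitute x→r, Dx→(1/r')Dx; clear ⇒ L₀.
L = (2 + 36·x + 96·x^2 + 64·x^3) + (-1 + 2·x + 18·x^2 + 32·x^3 + 16·x^4)·Dx  (order 1).
h: a_k = -2, -4, -44, -224, -1400, -8304, -49680, -297216, -1776800, -10626112, …
ICs: h(0) = -2.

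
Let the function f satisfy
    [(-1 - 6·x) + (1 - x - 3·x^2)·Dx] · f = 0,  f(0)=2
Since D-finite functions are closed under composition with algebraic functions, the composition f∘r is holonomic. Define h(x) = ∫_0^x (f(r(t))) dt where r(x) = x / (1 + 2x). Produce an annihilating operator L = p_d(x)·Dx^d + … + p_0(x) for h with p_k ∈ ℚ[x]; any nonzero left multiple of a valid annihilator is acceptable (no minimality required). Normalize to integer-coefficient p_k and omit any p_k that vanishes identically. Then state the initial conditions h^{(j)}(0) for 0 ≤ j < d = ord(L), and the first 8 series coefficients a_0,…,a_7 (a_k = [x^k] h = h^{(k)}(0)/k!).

f: a_k = 2, 2, 8, 14, 38, 80, 194, 434, …
Substitute x→r, Dx→(1/r')Dx; clear ⇒ L₀.
∫: right-multiply L₀ by Dx.
L = (1 + 8·x)·Dx + (-1 - 5·x - 5·x^2 + 2·x^3)·Dx^2  (order 2).
h: a_k = 0, 2, 1, 4/3, -5/2, 34/5, -56/3, 370/7, …
ICs: h(0) = 0, h′(0) = 2.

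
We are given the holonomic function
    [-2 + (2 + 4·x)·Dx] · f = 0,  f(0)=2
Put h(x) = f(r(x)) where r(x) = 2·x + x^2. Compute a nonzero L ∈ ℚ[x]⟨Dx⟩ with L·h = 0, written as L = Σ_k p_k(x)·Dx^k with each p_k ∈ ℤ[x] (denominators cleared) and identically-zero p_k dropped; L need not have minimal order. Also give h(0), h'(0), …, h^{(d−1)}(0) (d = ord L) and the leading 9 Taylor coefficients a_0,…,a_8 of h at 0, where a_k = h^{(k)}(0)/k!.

f: a_k = 2, 2, -1, 1, -5/4, 7/4, -21/8, 33/8, -429/64, …
Change of var in L_f (x↦r) gives L₀.
L = (-2 - 2·x) + (1 + 4·x + 2·x^2)·Dx  (order 1).
h: a_k = 2, 4, -2, 4, -9, 22, -57, 154, -1717/4, …
ICs: h(0) = 2.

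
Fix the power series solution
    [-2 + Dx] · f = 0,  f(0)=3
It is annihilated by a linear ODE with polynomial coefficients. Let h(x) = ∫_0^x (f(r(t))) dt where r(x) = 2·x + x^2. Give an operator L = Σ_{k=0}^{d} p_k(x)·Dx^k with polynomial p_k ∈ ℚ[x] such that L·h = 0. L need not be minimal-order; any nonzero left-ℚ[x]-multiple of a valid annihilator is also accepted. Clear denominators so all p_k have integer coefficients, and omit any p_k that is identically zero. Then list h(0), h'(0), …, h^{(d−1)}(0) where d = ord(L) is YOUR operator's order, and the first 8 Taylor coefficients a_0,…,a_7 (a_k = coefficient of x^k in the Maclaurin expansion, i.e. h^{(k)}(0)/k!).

L = (-4 - 4·x)·Dx + Dx^2  (order 2).
h: a_k = 0, 3, 6, 10, 14, 86/5, 284/15, 1996/105, …
ICs: h(0) = 0, h′(0) = 3.

f: a_k = 3, 6, 6, 4, 2, 4/5, 4/15, 8/105, …
L₀ from L_f via x↦r, Dx↦r'^{-1}Dx.
∫: right-multiply L₀ by Dx.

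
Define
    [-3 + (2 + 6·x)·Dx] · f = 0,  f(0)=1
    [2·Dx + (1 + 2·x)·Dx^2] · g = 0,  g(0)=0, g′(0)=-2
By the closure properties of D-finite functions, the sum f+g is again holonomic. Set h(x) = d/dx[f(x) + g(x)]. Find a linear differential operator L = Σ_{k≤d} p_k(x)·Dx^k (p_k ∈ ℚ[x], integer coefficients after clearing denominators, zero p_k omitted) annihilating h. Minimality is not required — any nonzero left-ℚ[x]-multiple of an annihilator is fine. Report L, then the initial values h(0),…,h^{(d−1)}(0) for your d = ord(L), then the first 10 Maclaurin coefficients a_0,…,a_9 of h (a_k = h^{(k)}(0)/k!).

f: a_k = 1, 3/2, -9/8, 27/16, -405/128, 1701/256, -15309/1024, 72171/2048, -2814669/32768, 14073345/65536, …
g: a_k = 0, -2, 2, -8/3, 4, -32/5, 32/3, -128/7, 32, -512/9, …
Weyl lclm of L_f,L_g ⇒ L₀ (ord ≤ 3).
Derive L from L₀ (diff closure).
L = (-6 + 36·x) + (5 + 84·x + 180·x^2)·Dx + (2 + 22·x + 72·x^2 + 72·x^3)·Dx^2  (order 2).
h: a_k = -1/2, 7/4, -47/16, 107/32, 313/256, -13159/512, 243053/2048, -1766093/4096, 93105673/65536, -583522867/131072, …
ICs: h(0) = -1/2, h′(0) = 7/4.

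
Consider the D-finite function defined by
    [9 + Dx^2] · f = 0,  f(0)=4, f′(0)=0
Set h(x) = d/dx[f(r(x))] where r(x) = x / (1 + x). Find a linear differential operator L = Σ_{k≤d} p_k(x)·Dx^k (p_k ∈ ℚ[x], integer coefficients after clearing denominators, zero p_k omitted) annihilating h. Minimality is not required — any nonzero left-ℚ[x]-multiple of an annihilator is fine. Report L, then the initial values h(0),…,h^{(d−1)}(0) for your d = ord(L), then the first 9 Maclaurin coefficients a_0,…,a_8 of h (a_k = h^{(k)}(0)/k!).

L = (15 + 12·x + 6·x^2) + (6 + 18·x + 18·x^2 + 6·x^3)·Dx + (1 + 4·x + 6·x^2 + 4·x^3 + x^4)·Dx^2  (order 2).
h: a_k = 0, -36, 108, -162, 90, 2457/10, -9639/10, 293553/140, -491913/140, …
ICs: h(0) = 0, h′(0) = -36.

f: a_k = 4, 0, -18, 0, 27/2, 0, -81/20, 0, 729/1120, …
h₀=f(r): pull back L_f along r ⇒ L₀.
h=h₀': d/dx-closure on L₀ ⇒ L.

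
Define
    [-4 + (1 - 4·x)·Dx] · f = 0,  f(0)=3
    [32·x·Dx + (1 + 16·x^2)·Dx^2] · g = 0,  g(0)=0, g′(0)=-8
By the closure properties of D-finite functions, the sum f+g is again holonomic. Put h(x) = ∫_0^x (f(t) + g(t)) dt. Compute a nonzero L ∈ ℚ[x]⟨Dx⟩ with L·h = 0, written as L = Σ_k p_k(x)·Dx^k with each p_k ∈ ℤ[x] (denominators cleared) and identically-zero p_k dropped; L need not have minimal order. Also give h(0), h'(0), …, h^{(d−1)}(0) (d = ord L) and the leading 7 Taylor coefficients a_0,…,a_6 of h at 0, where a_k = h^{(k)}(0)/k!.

f: a_k = 3, 12, 48, 192, 768, 3072, 12288, …
g: a_k = 0, -8, 0, 128/3, 0, -2048/5, 0, …
f+g: L₀ = lclm(L_f,L_g), ord ≤ 1+2.
h=∫h₀ ⇒ L = L₀·Dx.
L = (-32 + 512·x + 1536·x^2)·Dx^2 + (16 - 32·x + 256·x^2 + 1536·x^3)·Dx^3 + (-1 + 256·x^4)·Dx^4  (order 4).
h: a_k = 0, 3, 2, 16, 176/3, 768/5, 6656/15, …
ICs: h(0) = 0, h′(0) = 3, h′′(0) = 4, h′′′(0) = 96.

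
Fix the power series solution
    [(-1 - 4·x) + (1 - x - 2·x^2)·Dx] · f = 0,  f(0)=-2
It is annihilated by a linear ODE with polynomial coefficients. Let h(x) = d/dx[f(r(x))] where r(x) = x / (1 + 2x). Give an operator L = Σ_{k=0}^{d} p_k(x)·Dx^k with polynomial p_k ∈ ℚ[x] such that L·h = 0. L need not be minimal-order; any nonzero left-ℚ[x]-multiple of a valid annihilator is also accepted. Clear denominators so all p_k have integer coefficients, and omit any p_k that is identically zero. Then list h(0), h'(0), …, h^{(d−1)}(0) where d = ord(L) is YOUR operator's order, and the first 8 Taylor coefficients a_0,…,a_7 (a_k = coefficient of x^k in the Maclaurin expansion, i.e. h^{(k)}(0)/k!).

L = 2 + (-1 - 11·x - 36·x^2 - 36·x^3)·Dx  (order 1).
h: a_k = -2, -4, 18, -72, 270, -972, 3402, -11664, …
ICs: h(0) = -2.

f: a_k = -2, -2, -6, -10, -22, -42, -86, -170, …
h₀=f(r): pull back L_f along r ⇒ L₀.
Differentiate: ansatz ord ≤ ord L₀ ⇒ L.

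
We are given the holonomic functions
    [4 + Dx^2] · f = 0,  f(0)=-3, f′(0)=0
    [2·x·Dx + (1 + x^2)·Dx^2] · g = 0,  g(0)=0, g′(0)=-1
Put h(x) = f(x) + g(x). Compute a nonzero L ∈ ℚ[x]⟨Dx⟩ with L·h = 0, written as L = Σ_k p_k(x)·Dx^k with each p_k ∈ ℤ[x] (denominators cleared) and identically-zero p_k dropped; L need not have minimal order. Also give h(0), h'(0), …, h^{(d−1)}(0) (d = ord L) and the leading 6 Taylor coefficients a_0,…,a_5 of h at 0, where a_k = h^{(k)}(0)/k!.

f: a_k = -3, 0, 6, 0, -2, 0, …
g: a_k = 0, -1, 0, 1/3, 0, -1/5, …
Weyl lclm of L_f,L_g ⇒ L₀ (ord ≤ 4).
L = (-32·x + 80·x^3 + 16·x^5)·Dx + (4 + 32·x^2 + 36·x^4 + 8·x^6)·Dx^2 + (-8·x + 20·x^3 + 4·x^5)·Dx^3 + (1 + 8·x^2 + 9·x^4 + 2·x^6)·Dx^4  (order 4).
h: a_k = -3, -1, 6, 1/3, -2, -1/5, …
ICs: h(0) = -3, h′(0) = -1, h′′(0) = 12, h′′′(0) = 2.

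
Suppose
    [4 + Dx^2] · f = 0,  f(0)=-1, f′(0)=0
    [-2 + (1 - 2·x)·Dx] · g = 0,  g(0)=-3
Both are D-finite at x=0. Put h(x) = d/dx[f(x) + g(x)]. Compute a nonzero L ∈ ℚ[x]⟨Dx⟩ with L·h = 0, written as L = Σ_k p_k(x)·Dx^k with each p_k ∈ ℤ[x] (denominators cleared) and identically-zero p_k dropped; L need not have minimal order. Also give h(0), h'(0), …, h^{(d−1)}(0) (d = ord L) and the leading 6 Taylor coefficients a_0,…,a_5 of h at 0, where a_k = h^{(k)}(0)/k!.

L = (208 - 64·x + 64·x^2) + (-28 + 72·x - 48·x^2 + 32·x^3)·Dx + (52 - 16·x + 16·x^2)·Dx^2 + (-7 + 18·x - 12·x^2 + 8·x^3)·Dx^3  (order 3).
h: a_k = -6, -20, -72, -584/3, -480, -17272/15, …
ICs: h(0) = -6, h′(0) = -20, h′′(0) = -144.

f: a_k = -1, 0, 2, 0, -2/3, 0, …
g: a_k = -3, -6, -12, -24, -48, -96, …
Weyl lclm of L_f,L_g ⇒ L₀ (ord ≤ 3).
Differentiate: ansatz ord ≤ ord L₀ ⇒ L.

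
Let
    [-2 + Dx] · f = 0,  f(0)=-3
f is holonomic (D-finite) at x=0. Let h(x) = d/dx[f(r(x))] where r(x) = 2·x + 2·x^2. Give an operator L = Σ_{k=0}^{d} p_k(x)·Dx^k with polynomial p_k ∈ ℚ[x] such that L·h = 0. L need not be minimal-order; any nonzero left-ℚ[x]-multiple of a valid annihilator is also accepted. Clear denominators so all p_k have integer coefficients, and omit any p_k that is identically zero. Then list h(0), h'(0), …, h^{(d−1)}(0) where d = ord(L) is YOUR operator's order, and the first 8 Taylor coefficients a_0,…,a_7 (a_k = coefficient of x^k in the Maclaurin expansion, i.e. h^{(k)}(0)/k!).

f: a_k = -3, -6, -6, -4, -2, -4/5, -4/15, -8/105, …
Substitute x→r, Dx→(1/r')Dx; clear ⇒ L₀.
h₀' ⇒ L via d/dx closure of L₀.
L = (6 + 16·x + 16·x^2) + (-1 - 2·x)·Dx  (order 1).
h: a_k = -12, -72, -240, -608, -1248, -11072/5, -52096/15, -34560/7, …
ICs: h(0) = -12.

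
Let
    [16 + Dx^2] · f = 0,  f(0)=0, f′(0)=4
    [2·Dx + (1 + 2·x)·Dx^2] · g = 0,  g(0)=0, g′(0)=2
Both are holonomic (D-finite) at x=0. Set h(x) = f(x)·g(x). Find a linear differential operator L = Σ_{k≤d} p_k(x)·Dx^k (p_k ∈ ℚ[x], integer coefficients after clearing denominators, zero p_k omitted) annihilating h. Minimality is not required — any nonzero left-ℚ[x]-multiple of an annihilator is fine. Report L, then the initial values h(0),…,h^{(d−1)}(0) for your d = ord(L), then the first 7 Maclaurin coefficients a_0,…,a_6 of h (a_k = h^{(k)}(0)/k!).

f: a_k = 0, 4, 0, -32/3, 0, 128/15, 0, …
g: a_k = 0, 2, -2, 8/3, -4, 32/5, -32/3, …
Sym-product of L_f,L_g gives L₀ (≤ ord 4).
L = (2688 + 27648·x + 93184·x^2 + 131072·x^3 + 65536·x^4) + (896 + 5888·x + 12288·x^2 + 8192·x^3)·Dx + (408 + 3712·x + 11904·x^2 + 16384·x^3 + 8192·x^4)·Dx^2 + (56 + 368·x + 768·x^2 + 512·x^3)·Dx^3 + (15 + 124·x + 380·x^2 + 512·x^3 + 256·x^4)·Dx^4  (order 4).
h: a_k = 0, 0, 8, -8, -32/3, 16/3, 128/9, …
ICs: h(0) = 0, h′(0) = 0, h′′(0) = 16, h′′′(0) = -48.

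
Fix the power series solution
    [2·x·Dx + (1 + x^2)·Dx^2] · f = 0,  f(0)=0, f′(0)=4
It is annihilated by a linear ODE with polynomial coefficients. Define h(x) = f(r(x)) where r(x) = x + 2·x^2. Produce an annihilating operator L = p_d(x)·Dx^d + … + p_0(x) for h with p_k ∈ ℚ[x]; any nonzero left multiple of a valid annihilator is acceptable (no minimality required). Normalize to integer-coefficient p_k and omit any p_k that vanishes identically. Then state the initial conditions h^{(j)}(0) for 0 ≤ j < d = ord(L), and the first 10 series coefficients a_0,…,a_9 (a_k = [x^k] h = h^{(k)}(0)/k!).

L = (-4 + 2·x + 16·x^2 + 48·x^3 + 48·x^4)·Dx + (1 + 4·x + x^2 + 8·x^3 + 20·x^4 + 16·x^5)·Dx^2  (order 2).
h: a_k = 0, 4, 8, -4/3, -8, -76/5, -8/3, 220/7, 56, 148/9, …
ICs: h(0) = 0, h′(0) = 4.

f: a_k = 0, 4, 0, -4/3, 0, 4/5, 0, -4/7, 0, 4/9, …
L₀ from L_f via x↦r, Dx↦r'^{-1}Dx.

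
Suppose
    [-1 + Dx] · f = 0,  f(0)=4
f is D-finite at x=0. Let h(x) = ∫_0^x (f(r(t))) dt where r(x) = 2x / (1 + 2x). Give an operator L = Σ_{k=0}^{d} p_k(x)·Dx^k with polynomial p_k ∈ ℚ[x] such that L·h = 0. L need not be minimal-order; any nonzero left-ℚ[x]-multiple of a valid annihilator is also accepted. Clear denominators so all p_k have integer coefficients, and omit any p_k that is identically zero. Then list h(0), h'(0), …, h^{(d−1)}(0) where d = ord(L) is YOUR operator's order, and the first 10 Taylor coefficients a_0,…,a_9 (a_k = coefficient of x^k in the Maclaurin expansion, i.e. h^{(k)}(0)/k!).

f: a_k = 4, 4, 2, 2/3, 1/6, 1/30, 1/180, 1/1260, 1/10080, 1/90720, …
h₀=f(r): pull back L_f along r ⇒ L₀.
Integrate: L := L₀·Dx.
L = -2·Dx + (1 + 4·x + 4·x^2)·Dx^2  (order 2).
h: a_k = 0, 4, 4, -8/3, 4/3, 8/15, -152/45, 2416/315, -4364/315, 62728/2835, …
ICs: h(0) = 0, h′(0) = 4.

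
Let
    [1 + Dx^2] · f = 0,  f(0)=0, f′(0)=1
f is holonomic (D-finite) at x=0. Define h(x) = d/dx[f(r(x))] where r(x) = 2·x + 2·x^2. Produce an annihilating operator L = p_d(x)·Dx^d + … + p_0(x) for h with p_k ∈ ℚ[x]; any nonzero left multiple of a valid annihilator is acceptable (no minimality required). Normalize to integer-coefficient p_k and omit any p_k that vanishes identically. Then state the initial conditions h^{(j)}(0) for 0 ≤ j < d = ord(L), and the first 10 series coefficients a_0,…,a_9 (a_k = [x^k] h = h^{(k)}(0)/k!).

L = (16 + 32·x + 96·x^2 + 128·x^3 + 64·x^4) + (-6 - 12·x)·Dx + (1 + 4·x + 4·x^2)·Dx^2  (order 2).
h: a_k = 2, 4, -4, -16, -56/3, 0, 832/45, 896/45, 2272/315, -128/21, …
ICs: h(0) = 2, h′(0) = 4.

f: a_k = 0, 1, 0, -1/6, 0, 1/120, 0, -1/5040, 0, 1/362880, …
Substitute x→r, Dx→(1/r')Dx; clear ⇒ L₀.
h=h₀': d/dx-closure on L₀ ⇒ L.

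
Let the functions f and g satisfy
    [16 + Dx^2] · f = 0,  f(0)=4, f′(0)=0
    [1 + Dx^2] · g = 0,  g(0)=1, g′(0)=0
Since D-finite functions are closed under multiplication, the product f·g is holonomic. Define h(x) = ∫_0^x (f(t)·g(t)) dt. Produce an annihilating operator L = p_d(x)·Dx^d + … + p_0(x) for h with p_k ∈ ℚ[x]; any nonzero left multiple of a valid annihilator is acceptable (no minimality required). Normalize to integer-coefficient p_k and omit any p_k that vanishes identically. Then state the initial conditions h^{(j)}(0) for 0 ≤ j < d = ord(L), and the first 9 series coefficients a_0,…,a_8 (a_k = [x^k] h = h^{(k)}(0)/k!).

f: a_k = 4, 0, -32, 0, 128/3, 0, -1024/45, 0, 2048/315, …
g: a_k = 1, 0, -1/2, 0, 1/24, 0, -1/720, 0, 1/40320, …
f·g: L₀ = L_f ⊗_s L_g, ord ≤ 2·2.
∫: right-multiply L₀ by Dx.
L = 225·Dx + 34·Dx^3 + Dx^5  (order 5).
h: a_k = 0, 4, 0, -34/3, 0, 353/30, 0, -8177/1260, 0, …
ICs: h(0) = 0, h′(0) = 4, h′′(0) = 0, h′′′(0) = -68, h′′′′(0) = 0.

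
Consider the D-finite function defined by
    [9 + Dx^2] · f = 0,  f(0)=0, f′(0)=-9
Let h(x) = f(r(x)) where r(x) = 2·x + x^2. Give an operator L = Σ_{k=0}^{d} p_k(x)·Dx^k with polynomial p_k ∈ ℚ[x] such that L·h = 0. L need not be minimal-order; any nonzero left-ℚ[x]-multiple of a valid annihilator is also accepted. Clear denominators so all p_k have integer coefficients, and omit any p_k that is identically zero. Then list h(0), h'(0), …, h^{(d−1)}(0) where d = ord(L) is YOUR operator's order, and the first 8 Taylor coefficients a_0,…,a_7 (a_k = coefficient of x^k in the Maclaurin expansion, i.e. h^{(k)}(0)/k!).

f: a_k = 0, -9, 0, 27/2, 0, -243/40, 0, 729/560, …
Change of var in L_f (x↦r) gives L₀.
L = (36 + 108·x + 108·x^2 + 36·x^3) - Dx + (1 + x)·Dx^2  (order 2).
h: a_k = 0, -18, -9, 108, 162, -567/5, -945/2, -11178/35, …
ICs: h(0) = 0, h′(0) = -18.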